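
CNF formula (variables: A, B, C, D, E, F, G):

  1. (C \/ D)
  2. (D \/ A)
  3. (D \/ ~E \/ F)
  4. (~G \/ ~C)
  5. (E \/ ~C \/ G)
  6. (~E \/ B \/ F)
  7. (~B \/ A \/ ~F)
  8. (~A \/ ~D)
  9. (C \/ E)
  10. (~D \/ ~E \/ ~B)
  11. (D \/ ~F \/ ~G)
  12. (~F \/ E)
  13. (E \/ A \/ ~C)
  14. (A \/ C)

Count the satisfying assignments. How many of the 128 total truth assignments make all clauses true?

Satisfying assignments:
  A=0 B=0 C=1 D=1 E=1 F=1 G=0
  A=1 B=0 C=1 D=0 E=1 F=1 G=0
  A=1 B=1 C=1 D=0 E=1 F=1 G=0
Count: 3.

3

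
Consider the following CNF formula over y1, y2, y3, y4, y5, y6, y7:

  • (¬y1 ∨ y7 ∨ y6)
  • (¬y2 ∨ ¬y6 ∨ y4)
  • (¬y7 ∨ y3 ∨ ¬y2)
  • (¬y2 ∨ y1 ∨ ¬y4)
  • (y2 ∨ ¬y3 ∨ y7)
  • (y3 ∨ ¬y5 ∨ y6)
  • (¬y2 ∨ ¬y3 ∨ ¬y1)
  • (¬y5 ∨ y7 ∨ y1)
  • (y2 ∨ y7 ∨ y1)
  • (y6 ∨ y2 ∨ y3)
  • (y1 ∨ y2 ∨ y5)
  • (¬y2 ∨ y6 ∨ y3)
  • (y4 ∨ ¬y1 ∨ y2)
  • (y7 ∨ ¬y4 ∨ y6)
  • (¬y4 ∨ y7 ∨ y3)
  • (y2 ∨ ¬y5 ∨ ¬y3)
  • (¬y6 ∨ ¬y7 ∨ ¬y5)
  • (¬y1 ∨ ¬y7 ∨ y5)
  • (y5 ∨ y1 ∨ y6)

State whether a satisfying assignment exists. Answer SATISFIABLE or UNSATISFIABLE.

Set y1 = False and propagate.
Branch on y2: take y2 = True.
  then y4 is forced to False.
  then y6 is forced to False.
  then y3 is forced to True.
  then y5 is forced to True.
  then y7 is forced to True.
So y1 = F, y2 = T, y3 = T, y4 = F, y5 = T, y6 = F, y7 = T is a satisfying assignment.

SATISFIABLE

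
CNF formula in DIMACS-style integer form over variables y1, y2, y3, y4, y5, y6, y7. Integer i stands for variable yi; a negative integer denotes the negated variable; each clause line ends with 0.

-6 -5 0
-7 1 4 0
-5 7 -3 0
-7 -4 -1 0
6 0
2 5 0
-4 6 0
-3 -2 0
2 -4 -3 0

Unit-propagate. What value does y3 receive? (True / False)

(y6) stands alone — y6 = True.
In (~y6 | ~y5), ~y6 is now false; ~y5 must hold, so y5 = False.
(y5 | y2): since y5 = False, the clause reduces to (y2). y2 = True.
(~y2 | ~y3) with y2 = True leaves only ~y3, so y3 = False.

False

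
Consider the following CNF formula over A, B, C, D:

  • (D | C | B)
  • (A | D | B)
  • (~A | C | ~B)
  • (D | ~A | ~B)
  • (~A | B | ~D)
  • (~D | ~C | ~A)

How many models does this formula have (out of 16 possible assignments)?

Case analysis on A and B:
  A=1, B=1: a clause becomes empty — 0.
  A=1, B=0: remaining (C,D) ∈ {(1,0)} — 1.
  A=0, B=1: remaining (C,D) ∈ {(0,0); (0,1); (1,0); (1,1)} — 4.
  A=0, B=0: remaining (C,D) ∈ {(0,1); (1,1)} — 2.
Total: 0 + 1 + 4 + 2 = 7.

7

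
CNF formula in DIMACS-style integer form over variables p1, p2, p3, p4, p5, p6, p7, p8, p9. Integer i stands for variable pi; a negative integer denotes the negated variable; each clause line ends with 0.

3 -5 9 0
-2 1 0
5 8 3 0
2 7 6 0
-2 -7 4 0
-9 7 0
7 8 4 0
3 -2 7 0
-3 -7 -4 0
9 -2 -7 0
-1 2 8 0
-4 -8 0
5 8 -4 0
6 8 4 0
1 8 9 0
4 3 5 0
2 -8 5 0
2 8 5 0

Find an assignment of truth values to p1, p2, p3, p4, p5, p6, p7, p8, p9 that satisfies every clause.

Pure literal: p6 appears only positively; assign p6 = True.
Branch on p1: take p1 = False.
  then p2 is forced to False.
Try p3 = True.
For the remaining variables, p4 = False, p5 = True, p7 = True, p8 = True, p9 = True works.
Every clause has at least one true literal under this assignment.

p1 = F  p2 = F  p3 = T  p4 = F  p5 = T  p6 = T  p7 = T  p8 = T  p9 = T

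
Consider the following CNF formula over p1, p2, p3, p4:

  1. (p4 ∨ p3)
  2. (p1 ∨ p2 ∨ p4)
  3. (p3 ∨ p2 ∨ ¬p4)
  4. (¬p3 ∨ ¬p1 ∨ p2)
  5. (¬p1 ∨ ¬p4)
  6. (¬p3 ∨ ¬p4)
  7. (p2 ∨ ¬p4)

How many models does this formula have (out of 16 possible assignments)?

3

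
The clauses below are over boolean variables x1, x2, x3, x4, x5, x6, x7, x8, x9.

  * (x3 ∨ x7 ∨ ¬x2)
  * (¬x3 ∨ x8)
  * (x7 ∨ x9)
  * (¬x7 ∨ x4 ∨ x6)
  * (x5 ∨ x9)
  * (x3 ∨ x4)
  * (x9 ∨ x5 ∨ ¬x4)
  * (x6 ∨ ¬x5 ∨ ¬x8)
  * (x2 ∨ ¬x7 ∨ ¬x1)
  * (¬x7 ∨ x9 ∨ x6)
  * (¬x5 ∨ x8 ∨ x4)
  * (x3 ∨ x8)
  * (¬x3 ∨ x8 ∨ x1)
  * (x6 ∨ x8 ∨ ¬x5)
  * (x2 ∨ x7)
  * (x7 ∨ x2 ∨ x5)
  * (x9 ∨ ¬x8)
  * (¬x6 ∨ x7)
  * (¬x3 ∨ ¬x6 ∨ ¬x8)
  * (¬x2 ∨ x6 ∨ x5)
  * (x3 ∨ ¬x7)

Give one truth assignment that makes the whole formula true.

x9 occurs only positively in the remaining clauses — set x9 = True.
Try x1 = False.
Set x2 = False and propagate.
  then x7 is forced to True.
  then x3 is forced to True.
  then x8 is forced to True.
  then x6 is forced to False.
  then x4 is forced to True.
  then x5 is forced to False.
Every clause has at least one true literal under this assignment.

x1 = False, x2 = False, x3 = True, x4 = True, x5 = False, x6 = False, x7 = True, x8 = True, x9 = True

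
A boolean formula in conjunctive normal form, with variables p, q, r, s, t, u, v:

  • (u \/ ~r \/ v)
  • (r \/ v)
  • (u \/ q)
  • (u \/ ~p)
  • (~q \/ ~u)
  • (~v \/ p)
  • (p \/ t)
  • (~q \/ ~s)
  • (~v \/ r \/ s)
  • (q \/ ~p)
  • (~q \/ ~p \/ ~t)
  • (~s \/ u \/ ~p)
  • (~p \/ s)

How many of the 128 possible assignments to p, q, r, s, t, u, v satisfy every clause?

2

The models are:
  p=F q=F r=T s=F t=T u=T v=F
  p=F q=F r=T s=T t=T u=T v=F
That's 2 in total.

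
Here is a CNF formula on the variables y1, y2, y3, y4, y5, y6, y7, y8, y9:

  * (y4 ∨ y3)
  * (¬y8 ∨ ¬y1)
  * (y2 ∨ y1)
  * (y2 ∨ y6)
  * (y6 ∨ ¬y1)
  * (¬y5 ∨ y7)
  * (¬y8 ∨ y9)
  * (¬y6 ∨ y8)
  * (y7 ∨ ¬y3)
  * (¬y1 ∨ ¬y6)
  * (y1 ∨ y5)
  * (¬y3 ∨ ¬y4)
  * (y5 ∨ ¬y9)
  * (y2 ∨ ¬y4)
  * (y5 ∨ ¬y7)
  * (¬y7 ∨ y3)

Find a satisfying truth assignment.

y2 occurs only positively in the remaining clauses — set y2 = True.
Branch on y1: take y1 = False.
  then y5 is forced to True.
  then y7 is forced to True.
  then y3 is forced to True.
  then y4 is forced to False.
Set y6 = False and propagate.
Try y8 = False.
y9 is now unconstrained; take y9 = True.

y1=False  y2=True  y3=True  y4=False  y5=True  y6=False  y7=True  y8=False  y9=True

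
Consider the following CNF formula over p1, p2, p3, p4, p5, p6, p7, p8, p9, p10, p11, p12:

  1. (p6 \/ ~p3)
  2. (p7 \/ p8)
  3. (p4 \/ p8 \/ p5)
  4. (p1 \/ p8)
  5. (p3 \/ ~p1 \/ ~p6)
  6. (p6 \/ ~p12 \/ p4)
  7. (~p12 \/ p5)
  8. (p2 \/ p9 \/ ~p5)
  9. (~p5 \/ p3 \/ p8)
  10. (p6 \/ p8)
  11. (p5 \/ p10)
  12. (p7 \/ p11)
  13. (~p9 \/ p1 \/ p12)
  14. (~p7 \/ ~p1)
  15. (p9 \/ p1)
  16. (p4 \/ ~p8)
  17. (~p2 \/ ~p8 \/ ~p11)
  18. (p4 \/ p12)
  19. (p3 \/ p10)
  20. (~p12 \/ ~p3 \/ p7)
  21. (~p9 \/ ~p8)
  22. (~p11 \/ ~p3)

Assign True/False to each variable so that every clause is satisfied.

p1 = True, p2 = False, p3 = False, p4 = True, p5 = False, p6 = False, p7 = False, p8 = True, p9 = False, p10 = True, p11 = True, p12 = False

Check each clause:
  1. (p6 \/ ~p3) — ~p3 is true.
  2. (p8 \/ p7) — p8 is true.
  3. (p4 \/ p5 \/ p8) — p8 is true.
  4. (p1 \/ p8) — p8 is true.
  5. (~p6 \/ p3 \/ ~p1) — ~p6 is true.
  6. (p4 \/ ~p12 \/ p6) — p4 is true.
  7. (p5 \/ ~p12) — ~p12 is true.
  8. (~p5 \/ p9 \/ p2) — ~p5 is true.
  9. (p3 \/ p8 \/ ~p5) — p8 is true.
  10. (p8 \/ p6) — p8 is true.
  11. (p10 \/ p5) — p10 is true.
  12. (p7 \/ p11) — p11 is true.
  13. (~p9 \/ p1 \/ p12) — p1 is true.
  14. (~p7 \/ ~p1) — ~p7 is true.
  15. (p1 \/ p9) — p1 is true.
  16. (~p8 \/ p4) — p4 is true.
  17. (~p11 \/ ~p8 \/ ~p2) — ~p2 is true.
  18. (p4 \/ p12) — p4 is true.
  19. (p10 \/ p3) — p10 is true.
  20. (~p3 \/ ~p12 \/ p7) — ~p12 is true.
  21. (~p8 \/ ~p9) — ~p9 is true.
  22. (~p11 \/ ~p3) — ~p3 is true.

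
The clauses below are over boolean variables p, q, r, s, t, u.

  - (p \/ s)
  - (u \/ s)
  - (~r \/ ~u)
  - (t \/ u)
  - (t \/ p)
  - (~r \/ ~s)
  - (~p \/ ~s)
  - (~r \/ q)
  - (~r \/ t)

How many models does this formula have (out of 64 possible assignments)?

8

Case analysis on r and s:
  r=1, s=1: a clause becomes empty — 0.
  r=1, s=0: a clause becomes empty — 0.
  r=0, s=1: remaining (p,q,t,u) ∈ {(0,0,1,0); (0,0,1,1); (0,1,1,0); (0,1,1,1)} — 4.
  r=0, s=0: remaining (p,q,t,u) ∈ {(1,0,0,1); (1,0,1,1); (1,1,0,1); (1,1,1,1)} — 4.
Total: 0 + 0 + 4 + 4 = 8.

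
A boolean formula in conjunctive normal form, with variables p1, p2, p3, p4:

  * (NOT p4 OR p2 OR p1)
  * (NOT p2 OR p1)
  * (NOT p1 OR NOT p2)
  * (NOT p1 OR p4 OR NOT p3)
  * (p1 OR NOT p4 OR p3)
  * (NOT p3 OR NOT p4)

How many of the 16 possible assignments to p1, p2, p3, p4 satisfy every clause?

4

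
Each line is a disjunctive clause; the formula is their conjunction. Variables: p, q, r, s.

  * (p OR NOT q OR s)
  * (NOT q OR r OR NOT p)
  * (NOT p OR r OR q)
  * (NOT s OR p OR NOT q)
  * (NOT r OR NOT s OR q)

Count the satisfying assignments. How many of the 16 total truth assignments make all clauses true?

6

Satisfying assignments:
  p=F q=F r=F s=F
  p=F q=F r=F s=T
  p=F q=F r=T s=F
  p=T q=F r=T s=F
  p=T q=T r=T s=F
  p=T q=T r=T s=T
Count: 6.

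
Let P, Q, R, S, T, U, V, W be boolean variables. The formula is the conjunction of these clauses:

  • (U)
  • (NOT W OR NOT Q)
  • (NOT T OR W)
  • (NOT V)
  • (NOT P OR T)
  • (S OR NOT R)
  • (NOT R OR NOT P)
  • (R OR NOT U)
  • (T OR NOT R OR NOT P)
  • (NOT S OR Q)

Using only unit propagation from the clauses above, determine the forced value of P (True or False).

Unit clause (U) sets U = True.
(NOT V) is a unit clause: V = False.
In (NOT U OR R), NOT U is now false; R must hold, so R = True.
From (NOT R OR S) and R = True: S = True.
(NOT P OR NOT R): since R = True, the clause reduces to (NOT P). P = False.

False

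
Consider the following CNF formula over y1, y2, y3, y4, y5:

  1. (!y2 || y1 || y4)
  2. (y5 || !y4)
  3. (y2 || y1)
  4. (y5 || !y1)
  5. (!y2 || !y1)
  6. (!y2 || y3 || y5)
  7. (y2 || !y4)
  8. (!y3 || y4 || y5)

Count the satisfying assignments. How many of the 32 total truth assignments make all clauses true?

4

The models are:
  y1=0 y2=1 y3=0 y4=1 y5=1
  y1=0 y2=1 y3=1 y4=1 y5=1
  y1=1 y2=0 y3=0 y4=0 y5=1
  y1=1 y2=0 y3=1 y4=0 y5=1
Count: 4.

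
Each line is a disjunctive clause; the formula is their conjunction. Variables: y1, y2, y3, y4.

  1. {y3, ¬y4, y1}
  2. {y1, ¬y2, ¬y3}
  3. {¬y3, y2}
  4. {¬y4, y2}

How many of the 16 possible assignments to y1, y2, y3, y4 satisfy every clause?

7

The models are:
  y1=0 y2=0 y3=0 y4=0
  y1=0 y2=1 y3=0 y4=0
  y1=1 y2=0 y3=0 y4=0
  y1=1 y2=1 y3=0 y4=0
  y1=1 y2=1 y3=0 y4=1
  y1=1 y2=1 y3=1 y4=0
  y1=1 y2=1 y3=1 y4=1
That's 7 in total.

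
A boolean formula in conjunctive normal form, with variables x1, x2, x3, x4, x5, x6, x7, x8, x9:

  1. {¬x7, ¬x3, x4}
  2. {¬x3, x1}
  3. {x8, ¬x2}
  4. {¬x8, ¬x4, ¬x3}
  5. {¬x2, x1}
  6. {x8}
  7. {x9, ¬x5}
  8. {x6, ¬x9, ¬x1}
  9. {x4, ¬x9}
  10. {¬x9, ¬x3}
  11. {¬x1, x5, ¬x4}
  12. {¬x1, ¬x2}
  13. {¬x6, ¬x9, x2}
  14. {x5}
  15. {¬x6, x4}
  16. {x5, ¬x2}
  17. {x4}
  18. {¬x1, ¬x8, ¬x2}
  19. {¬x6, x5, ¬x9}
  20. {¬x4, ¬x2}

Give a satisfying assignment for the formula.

x1=False, x2=False, x3=False, x4=True, x5=True, x6=False, x7=False, x8=True, x9=True

Unit propagation: (x8) forces x8 = True.
Unit propagation: (x5) forces x5 = True.
(x9) is a unit clause, so x9 = True.
Unit propagation: (x4) forces x4 = True.
(¬x3) is a unit clause, so x3 = False.
Unit propagation: (¬x2) forces x2 = False.
Unit propagation: (¬x6) forces x6 = False.
(¬x1) is a unit clause, so x1 = False.
x7 is now unconstrained; take x7 = False.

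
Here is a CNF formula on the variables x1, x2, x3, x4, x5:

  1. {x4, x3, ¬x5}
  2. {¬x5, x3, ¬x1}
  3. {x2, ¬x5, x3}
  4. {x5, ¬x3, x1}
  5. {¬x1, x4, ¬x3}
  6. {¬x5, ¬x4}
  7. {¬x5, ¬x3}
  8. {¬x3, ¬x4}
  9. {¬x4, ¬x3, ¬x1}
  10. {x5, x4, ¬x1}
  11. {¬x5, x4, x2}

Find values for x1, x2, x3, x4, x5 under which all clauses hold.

x1=False, x2=True, x3=False, x4=False, x5=False

x2 occurs only positively in the remaining clauses — set x2 = True.
Set x1 = False and propagate.
For the remaining variables, x3 = False, x4 = False, x5 = False works.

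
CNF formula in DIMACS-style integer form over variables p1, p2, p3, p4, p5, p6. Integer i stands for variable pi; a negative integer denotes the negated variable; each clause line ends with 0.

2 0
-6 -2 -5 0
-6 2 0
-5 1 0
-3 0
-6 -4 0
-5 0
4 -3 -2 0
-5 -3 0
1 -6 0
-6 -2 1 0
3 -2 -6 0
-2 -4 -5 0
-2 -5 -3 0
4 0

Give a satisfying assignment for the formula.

p1=True, p2=True, p3=False, p4=True, p5=False, p6=False

The clause (p2) is unit: p2 must be True.
Unit propagation: (¬p3) forces p3 = False.
(¬p5) is a unit clause, so p5 = False.
(¬p6) is a unit clause, so p6 = False.
(p4) is a unit clause, so p4 = True.
p1 is now unconstrained; take p1 = True.
Check each clause:
  1. (p2) — p2 is true.
  2. (¬p5 ∨ ¬p2 ∨ ¬p6) — ¬p6 is true.
  3. (p2 ∨ ¬p6) — p2 is true.
  4. (p1 ∨ ¬p5) — p1 is true.
  5. (¬p3) — ¬p3 is true.
  6. (¬p6 ∨ ¬p4) — ¬p6 is true.
  7. (¬p5) — ¬p5 is true.
  8. (¬p3 ∨ p4 ∨ ¬p2) — p4 is true.
  9. (¬p3 ∨ ¬p5) — ¬p5 is true.
  10. (¬p6 ∨ p1) — p1 is true.
  11. (¬p2 ∨ ¬p6 ∨ p1) — p1 is true.
  12. (¬p2 ∨ ¬p6 ∨ p3) — ¬p6 is true.
  13. (¬p4 ∨ ¬p5 ∨ ¬p2) — ¬p5 is true.
  14. (¬p3 ∨ ¬p2 ∨ ¬p5) — ¬p5 is true.
  15. (p4) — p4 is true.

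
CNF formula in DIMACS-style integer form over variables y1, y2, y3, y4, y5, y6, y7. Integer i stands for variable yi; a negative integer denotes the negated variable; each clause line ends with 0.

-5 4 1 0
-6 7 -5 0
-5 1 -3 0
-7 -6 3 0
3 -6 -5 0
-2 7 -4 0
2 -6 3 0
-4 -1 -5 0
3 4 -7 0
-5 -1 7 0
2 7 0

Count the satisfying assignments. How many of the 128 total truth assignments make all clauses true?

Split on y5, then y7.
  y5=1, y7=1: y2 free; 3 ways for (y1,y3,y4,y6) × 2^1 = 6.
  y5=1, y7=0: a clause becomes empty — 0.
  y5=0, y7=1: y1, y2 free; 5 ways for (y3,y4,y6) × 2^2 = 20.
  y5=0, y7=0: forces y2=1; y4=0; y1, y3, y6 free → 2^3 = 8.
Total: 6 + 0 + 20 + 8 = 34.

34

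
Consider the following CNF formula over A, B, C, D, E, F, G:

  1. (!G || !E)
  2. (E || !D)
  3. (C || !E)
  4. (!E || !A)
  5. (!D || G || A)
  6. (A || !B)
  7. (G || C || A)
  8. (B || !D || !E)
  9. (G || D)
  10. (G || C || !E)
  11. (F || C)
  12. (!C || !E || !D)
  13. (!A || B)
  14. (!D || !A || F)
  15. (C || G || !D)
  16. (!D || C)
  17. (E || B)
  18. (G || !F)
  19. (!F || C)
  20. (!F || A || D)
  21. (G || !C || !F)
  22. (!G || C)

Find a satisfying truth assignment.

A = 1, B = 1, C = 1, D = 0, E = 0, F = 0, G = 1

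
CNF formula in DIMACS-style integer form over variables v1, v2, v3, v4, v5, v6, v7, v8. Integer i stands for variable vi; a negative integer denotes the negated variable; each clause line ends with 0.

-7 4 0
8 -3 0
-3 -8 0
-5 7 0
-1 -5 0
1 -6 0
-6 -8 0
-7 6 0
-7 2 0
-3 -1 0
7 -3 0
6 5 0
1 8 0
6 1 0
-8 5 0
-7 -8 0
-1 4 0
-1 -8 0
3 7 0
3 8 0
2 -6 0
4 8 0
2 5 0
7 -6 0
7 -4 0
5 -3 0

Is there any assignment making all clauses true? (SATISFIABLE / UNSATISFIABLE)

v7 = True:
  propagation gives v4=True, v6=True, v1=True, v5=False; an empty clause results — contradiction.
v7 = False:
  propagation gives v5=False, v3=False; an empty clause results — contradiction.
Every branch closes, so no satisfying assignment exists.

UNSATISFIABLE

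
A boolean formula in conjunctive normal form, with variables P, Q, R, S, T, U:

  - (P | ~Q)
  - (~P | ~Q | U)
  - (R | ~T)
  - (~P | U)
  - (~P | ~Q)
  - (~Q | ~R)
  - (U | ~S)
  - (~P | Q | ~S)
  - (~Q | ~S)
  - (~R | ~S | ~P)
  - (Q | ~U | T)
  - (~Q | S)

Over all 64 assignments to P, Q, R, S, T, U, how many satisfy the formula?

6

Satisfying assignments:
  P=F Q=F R=F S=F T=F U=F
  P=F Q=F R=T S=F T=F U=F
  P=F Q=F R=T S=F T=T U=F
  P=F Q=F R=T S=F T=T U=T
  P=F Q=F R=T S=T T=T U=T
  P=T Q=F R=T S=F T=T U=T
That's 6 in total.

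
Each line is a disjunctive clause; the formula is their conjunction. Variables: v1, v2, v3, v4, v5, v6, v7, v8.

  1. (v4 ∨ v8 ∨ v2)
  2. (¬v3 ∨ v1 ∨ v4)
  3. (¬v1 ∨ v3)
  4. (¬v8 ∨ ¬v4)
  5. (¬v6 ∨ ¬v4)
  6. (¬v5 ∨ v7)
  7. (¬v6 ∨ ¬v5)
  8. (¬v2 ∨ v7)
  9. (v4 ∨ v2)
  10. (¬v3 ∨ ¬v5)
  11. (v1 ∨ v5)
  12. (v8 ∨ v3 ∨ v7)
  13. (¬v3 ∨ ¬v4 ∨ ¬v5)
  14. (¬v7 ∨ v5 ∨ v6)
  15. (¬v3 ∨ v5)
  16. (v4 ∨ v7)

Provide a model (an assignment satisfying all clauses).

v1=0, v2=1, v3=0, v4=0, v5=1, v6=0, v7=1, v8=1

Try v1 = False.
  then v5 is forced to True.
  then v7 is forced to True.
  then v6 is forced to False.
  then v3 is forced to False.
Try v2 = True.
Branch on v4: take v4 = False.
v8 is now unconstrained; take v8 = True.
Every clause has at least one true literal under this assignment.
Check each clause:
  1. (v4 ∨ v8 ∨ v2) — v8 is true.
  2. (v1 ∨ ¬v3 ∨ v4) — ¬v3 is true.
  3. (v3 ∨ ¬v1) — ¬v1 is true.
  4. (¬v8 ∨ ¬v4) — ¬v4 is true.
  5. (¬v6 ∨ ¬v4) — ¬v6 is true.
  6. (v7 ∨ ¬v5) — v7 is true.
  7. (¬v6 ∨ ¬v5) — ¬v6 is true.
  8. (¬v2 ∨ v7) — v7 is true.
  9. (v4 ∨ v2) — v2 is true.
  10. (¬v3 ∨ ¬v5) — ¬v3 is true.
  11. (v5 ∨ v1) — v5 is true.
  12. (v8 ∨ v3 ∨ v7) — v8 is true.
  13. (¬v4 ∨ ¬v3 ∨ ¬v5) — ¬v4 is true.
  14. (v5 ∨ v6 ∨ ¬v7) — v5 is true.
  15. (v5 ∨ ¬v3) — v5 is true.
  16. (v4 ∨ v7) — v7 is true.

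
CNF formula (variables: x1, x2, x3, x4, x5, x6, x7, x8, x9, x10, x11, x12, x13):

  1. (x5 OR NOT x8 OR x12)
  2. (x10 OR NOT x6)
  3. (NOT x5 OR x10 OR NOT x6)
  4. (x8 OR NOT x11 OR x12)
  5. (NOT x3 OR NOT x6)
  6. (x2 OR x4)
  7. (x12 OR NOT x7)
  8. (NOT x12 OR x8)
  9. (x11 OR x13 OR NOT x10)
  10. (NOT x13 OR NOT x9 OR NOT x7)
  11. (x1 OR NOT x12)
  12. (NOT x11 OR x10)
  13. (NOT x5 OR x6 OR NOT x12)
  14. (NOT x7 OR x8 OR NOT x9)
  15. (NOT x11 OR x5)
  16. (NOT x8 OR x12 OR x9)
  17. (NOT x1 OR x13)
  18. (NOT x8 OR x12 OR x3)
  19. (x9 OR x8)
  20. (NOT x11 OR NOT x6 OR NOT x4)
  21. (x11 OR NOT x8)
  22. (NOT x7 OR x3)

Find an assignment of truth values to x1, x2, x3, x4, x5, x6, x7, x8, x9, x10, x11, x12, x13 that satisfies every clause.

x1=False, x2=False, x3=True, x4=True, x5=True, x6=False, x7=False, x8=True, x9=True, x10=True, x11=True, x12=False, x13=False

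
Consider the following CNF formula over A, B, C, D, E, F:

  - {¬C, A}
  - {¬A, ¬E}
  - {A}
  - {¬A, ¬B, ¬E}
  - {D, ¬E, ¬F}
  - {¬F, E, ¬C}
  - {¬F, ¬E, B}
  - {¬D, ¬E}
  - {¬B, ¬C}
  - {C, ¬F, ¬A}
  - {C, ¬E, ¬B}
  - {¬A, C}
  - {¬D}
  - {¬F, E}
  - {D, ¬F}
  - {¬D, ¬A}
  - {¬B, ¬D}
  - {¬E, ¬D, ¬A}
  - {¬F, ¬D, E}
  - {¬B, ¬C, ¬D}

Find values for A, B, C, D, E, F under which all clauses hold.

A=1  B=0  C=1  D=0  E=0  F=0

(A) is a unit clause, so A = True.
Unit propagation: (¬E) forces E = False.
Unit propagation: (C) forces C = True.
(¬F) is a unit clause, so F = False.
(¬B) is a unit clause, so B = False.
The clause (¬D) is unit: D must be False.
Check each clause:
  1. {¬C, A} — A is true.
  2. {¬E, ¬A} — ¬E is true.
  3. {A} — A is true.
  4. {¬B, ¬E, ¬A} — ¬E is true.
  5. {¬E, D, ¬F} — ¬F is true.
  6. {E, ¬C, ¬F} — ¬F is true.
  7. {¬E, ¬F, B} — ¬F is true.
  8. {¬E, ¬D} — ¬E is true.
  9. {¬C, ¬B} — ¬B is true.
  10. {¬A, ¬F, C} — ¬F is true.
  11. {¬B, ¬E, C} — C is true.
  12. {¬A, C} — C is true.
  13. {¬D} — ¬D is true.
  14. {E, ¬F} — ¬F is true.
  15. {¬F, D} — ¬F is true.
  16. {¬D, ¬A} — ¬D is true.
  17. {¬D, ¬B} — ¬D is true.
  18. {¬E, ¬D, ¬A} — ¬E is true.
  19. {E, ¬D, ¬F} — ¬F is true.
  20. {¬C, ¬D, ¬B} — ¬D is true.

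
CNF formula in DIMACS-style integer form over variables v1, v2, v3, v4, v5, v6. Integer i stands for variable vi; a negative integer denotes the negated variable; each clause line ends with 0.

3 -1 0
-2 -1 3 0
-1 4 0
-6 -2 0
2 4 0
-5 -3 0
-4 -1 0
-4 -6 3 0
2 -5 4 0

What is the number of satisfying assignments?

10

Case analysis on v4 and v1:
  v4=1, v1=1: a clause becomes empty — 0.
  v4=1, v1=0: 7 of the 16 assignments to (v2,v3,v5,v6) work.
  v4=0, v1=1: a clause becomes empty — 0.
  v4=0, v1=0: remaining (v2,v3,v5,v6) ∈ {(1,0,0,0); (1,0,1,0); (1,1,0,0)} — 3.
Total: 0 + 7 + 0 + 3 = 10.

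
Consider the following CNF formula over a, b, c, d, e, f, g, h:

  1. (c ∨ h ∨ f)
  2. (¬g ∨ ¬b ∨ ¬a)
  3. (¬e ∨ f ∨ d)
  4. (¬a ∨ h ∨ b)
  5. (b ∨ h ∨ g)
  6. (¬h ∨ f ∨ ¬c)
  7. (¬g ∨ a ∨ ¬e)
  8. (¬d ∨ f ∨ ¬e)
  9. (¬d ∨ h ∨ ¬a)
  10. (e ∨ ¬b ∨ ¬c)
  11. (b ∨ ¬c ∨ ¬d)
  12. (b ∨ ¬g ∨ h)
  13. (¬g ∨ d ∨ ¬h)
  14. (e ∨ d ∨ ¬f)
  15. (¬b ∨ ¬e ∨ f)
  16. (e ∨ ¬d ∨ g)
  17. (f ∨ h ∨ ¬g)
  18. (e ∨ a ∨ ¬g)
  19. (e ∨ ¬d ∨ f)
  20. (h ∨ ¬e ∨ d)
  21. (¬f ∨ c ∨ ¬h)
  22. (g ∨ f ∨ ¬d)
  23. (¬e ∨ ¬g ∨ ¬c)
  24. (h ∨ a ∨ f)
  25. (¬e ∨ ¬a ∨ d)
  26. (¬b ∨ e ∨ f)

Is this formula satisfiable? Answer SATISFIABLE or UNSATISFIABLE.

Branch on a: take a = False.
Branch on b: take b = True.
The remaining clauses are satisfied by c = False, d = True, e = True, f = True, g = False, h = False.
Every clause has at least one true literal under this assignment.
So a=F, b=T, c=F, d=T, e=T, f=T, g=F, h=F is a satisfying assignment.

SATISFIABLE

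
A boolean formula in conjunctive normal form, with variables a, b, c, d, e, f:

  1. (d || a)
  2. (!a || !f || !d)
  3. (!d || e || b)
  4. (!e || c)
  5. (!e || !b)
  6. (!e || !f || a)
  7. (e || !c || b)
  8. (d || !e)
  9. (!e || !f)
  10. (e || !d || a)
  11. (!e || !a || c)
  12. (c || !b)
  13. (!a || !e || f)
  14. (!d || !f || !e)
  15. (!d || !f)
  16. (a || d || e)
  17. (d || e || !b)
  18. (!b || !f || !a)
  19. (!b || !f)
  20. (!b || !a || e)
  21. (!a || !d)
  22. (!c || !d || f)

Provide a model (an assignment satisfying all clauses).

Branch on a: take a = True.
  then d is forced to False.
  then e is forced to False.
  then b is forced to False.
  then c is forced to False.
f is now unconstrained; take f = False.
Every clause has at least one true literal under this assignment.
Check each clause:
  1. (a || d) — a is true.
  2. (!d || !a || !f) — !f is true.
  3. (!d || b || e) — !d is true.
  4. (!e || c) — !e is true.
  5. (!e || !b) — !e is true.
  6. (!e || !f || a) — a is true.
  7. (!c || b || e) — !c is true.
  8. (!e || d) — !e is true.
  9. (!f || !e) — !f is true.
  10. (a || e || !d) — a is true.
  11. (c || !e || !a) — !e is true.
  12. (c || !b) — !b is true.
  13. (!a || f || !e) — !e is true.
  14. (!f || !e || !d) — !f is true.
  15. (!f || !d) — !f is true.
  16. (e || a || d) — a is true.
  17. (!b || d || e) — !b is true.
  18. (!b || !f || !a) — !f is true.
  19. (!b || !f) — !f is true.
  20. (!b || e || !a) — !b is true.
  21. (!d || !a) — !d is true.
  22. (f || !c || !d) — !d is true.

a = True  b = False  c = False  d = False  e = False  f = False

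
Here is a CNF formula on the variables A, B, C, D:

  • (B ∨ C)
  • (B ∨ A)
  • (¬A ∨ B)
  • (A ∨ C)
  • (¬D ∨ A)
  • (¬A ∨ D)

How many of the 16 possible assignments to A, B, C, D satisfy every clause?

Satisfying assignments:
  A=0 B=1 C=1 D=0
  A=1 B=1 C=0 D=1
  A=1 B=1 C=1 D=1
That's 3 in total.

3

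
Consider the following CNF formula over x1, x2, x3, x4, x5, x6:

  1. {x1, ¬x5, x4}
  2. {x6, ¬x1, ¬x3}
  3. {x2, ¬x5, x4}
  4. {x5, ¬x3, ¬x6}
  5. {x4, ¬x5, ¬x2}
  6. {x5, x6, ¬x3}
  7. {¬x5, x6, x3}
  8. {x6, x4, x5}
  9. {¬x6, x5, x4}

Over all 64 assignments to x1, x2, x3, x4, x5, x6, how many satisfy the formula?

18

Split on x5, then x6.
  x5=1, x6=1: forces x4=1; x1, x2, x3 free → 2^3 = 8.
  x5=1, x6=0: remaining (x1,x2,x3,x4) ∈ {(0,0,1,1); (0,1,1,1)} — 2.
  x5=0, x6=1: remaining (x1,x2,x3,x4) ∈ {(0,0,0,1); (0,1,0,1); (1,0,0,1); (1,1,0,1)} — 4.
  x5=0, x6=0: remaining (x1,x2,x3,x4) ∈ {(0,0,0,1); (0,1,0,1); (1,0,0,1); (1,1,0,1)} — 4.
Total: 8 + 2 + 4 + 4 = 18.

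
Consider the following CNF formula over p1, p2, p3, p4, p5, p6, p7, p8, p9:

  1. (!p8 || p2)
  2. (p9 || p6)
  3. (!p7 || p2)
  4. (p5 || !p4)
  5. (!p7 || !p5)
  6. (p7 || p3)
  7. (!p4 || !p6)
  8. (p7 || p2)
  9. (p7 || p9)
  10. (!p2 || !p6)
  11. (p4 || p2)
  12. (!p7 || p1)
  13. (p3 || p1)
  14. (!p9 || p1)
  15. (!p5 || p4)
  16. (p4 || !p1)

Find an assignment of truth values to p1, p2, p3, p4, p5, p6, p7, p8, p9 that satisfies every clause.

p1=True, p2=True, p3=True, p4=True, p5=True, p6=False, p7=False, p8=True, p9=True

p3 occurs only positively in the remaining clauses — set p3 = True.
Try p1 = True.
  then p4 is forced to True.
  then p5 is forced to True.
  then p7 is forced to False.
  then p6 is forced to False.
  then p9 is forced to True.
  then p2 is forced to True.
p8 is now unconstrained; take p8 = True.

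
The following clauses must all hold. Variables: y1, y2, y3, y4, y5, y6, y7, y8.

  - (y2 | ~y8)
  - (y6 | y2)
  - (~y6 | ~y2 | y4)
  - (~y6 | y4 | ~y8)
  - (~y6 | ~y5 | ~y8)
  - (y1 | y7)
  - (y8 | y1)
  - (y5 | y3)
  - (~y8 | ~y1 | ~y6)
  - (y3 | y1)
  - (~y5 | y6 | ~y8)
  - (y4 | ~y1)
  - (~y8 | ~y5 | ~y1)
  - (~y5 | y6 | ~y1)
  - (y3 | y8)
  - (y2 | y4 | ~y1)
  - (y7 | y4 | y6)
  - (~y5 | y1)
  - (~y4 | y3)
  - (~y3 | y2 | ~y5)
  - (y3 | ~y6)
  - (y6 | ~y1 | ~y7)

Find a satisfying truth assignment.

Branch on y1: take y1 = True.
  then y4 is forced to True.
  then y3 is forced to True.
Branch on y2: take y2 = True.
Set y5 = False and propagate.
The remaining clauses are satisfied by y6 = False, y7 = False, y8 = True.

y1 = T, y2 = T, y3 = T, y4 = T, y5 = F, y6 = F, y7 = F, y8 = T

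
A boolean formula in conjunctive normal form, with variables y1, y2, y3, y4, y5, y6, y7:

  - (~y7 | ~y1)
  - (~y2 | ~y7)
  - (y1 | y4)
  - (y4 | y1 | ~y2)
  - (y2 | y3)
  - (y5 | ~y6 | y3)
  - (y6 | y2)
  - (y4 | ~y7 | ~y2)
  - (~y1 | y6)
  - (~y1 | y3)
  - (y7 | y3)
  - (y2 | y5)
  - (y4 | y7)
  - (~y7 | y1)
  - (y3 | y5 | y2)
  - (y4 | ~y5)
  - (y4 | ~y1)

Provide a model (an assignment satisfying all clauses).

y1=False, y2=False, y3=True, y4=True, y5=True, y6=True, y7=False

Pure literal: y3 appears only positively; assign y3 = True.
Pure literal: y4 appears only positively; assign y4 = True.
Branch on y1: take y1 = False.
  then y7 is forced to False.
Set y2 = False and propagate.
  then y6 is forced to True.
  then y5 is forced to True.
Every clause has at least one true literal under this assignment.
Check each clause:
  1. (~y7 | ~y1) — ~y7 is true.
  2. (~y2 | ~y7) — ~y7 is true.
  3. (y1 | y4) — y4 is true.
  4. (y4 | y1 | ~y2) — y4 is true.
  5. (y3 | y2) — y3 is true.
  6. (y3 | ~y6 | y5) — y3 is true.
  7. (y2 | y6) — y6 is true.
  8. (~y2 | ~y7 | y4) — ~y7 is true.
  9. (y6 | ~y1) — ~y1 is true.
  10. (~y1 | y3) — y3 is true.
  11. (y7 | y3) — y3 is true.
  12. (y2 | y5) — y5 is true.
  13. (y4 | y7) — y4 is true.
  14. (y1 | ~y7) — ~y7 is true.
  15. (y3 | y2 | y5) — y3 is true.
  16. (~y5 | y4) — y4 is true.
  17. (y4 | ~y1) — y4 is true.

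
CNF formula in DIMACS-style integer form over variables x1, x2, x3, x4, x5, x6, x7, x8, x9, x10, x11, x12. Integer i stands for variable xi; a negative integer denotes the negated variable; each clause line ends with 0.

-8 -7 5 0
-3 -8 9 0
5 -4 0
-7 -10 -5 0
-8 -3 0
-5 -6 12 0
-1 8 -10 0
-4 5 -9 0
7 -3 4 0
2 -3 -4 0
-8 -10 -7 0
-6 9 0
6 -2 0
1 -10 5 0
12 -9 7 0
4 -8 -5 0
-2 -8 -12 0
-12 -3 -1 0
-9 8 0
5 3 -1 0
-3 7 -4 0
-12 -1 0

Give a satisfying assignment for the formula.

x10 occurs only negated in the remaining clauses — set x10 = False.
Set x1 = False and propagate.
Branch on x2: take x2 = False.
For the remaining variables, x3 = False, x4 = False, x5 = False, x6 = False, x7 = True, x8 = False, x9 = False, x11 = False, x12 = True works.

x1=F, x2=F, x3=F, x4=F, x5=F, x6=F, x7=T, x8=F, x9=F, x10=F, x11=F, x12=T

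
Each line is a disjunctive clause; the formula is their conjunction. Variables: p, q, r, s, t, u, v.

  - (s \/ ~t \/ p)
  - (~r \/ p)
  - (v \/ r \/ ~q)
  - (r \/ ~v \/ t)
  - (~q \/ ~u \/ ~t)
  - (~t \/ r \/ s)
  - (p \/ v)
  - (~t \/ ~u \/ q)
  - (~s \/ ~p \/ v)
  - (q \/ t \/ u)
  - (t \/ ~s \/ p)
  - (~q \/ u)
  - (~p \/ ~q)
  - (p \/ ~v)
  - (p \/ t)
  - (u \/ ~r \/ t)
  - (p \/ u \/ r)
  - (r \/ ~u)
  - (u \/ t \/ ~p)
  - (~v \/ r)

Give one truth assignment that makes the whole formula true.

p = True, q = False, r = True, s = False, t = True, u = False, v = False

Check each clause:
  1. (s \/ ~t \/ p) — p is true.
  2. (p \/ ~r) — p is true.
  3. (v \/ ~q \/ r) — r is true.
  4. (r \/ ~v \/ t) — ~v is true.
  5. (~t \/ ~q \/ ~u) — ~u is true.
  6. (r \/ ~t \/ s) — r is true.
  7. (v \/ p) — p is true.
  8. (q \/ ~t \/ ~u) — ~u is true.
  9. (v \/ ~s \/ ~p) — ~s is true.
  10. (q \/ u \/ t) — t is true.
  11. (~s \/ p \/ t) — p is true.
  12. (~q \/ u) — ~q is true.
  13. (~p \/ ~q) — ~q is true.
  14. (~v \/ p) — ~v is true.
  15. (t \/ p) — p is true.
  16. (u \/ ~r \/ t) — t is true.
  17. (p \/ u \/ r) — p is true.
  18. (r \/ ~u) — ~u is true.
  19. (u \/ ~p \/ t) — t is true.
  20. (r \/ ~v) — ~v is true.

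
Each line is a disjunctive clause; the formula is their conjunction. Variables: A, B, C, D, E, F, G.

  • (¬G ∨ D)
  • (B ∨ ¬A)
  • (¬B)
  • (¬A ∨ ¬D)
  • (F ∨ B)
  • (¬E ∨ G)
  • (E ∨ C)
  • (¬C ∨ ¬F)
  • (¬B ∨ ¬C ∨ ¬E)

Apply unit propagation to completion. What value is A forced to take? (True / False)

False

(¬B) stands alone — B = False.
(B ∨ ¬A): since B = False, the clause reduces to (¬A). A = False.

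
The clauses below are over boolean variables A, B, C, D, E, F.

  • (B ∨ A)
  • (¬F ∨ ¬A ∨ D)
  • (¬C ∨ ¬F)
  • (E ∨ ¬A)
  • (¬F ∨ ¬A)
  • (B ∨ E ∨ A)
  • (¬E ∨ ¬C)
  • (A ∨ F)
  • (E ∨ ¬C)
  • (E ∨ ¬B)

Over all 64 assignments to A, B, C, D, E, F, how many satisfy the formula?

Satisfying assignments:
  A=0 B=1 C=0 D=0 E=1 F=1
  A=0 B=1 C=0 D=1 E=1 F=1
  A=1 B=0 C=0 D=0 E=1 F=0
  A=1 B=0 C=0 D=1 E=1 F=0
  A=1 B=1 C=0 D=0 E=1 F=0
  A=1 B=1 C=0 D=1 E=1 F=0
That's 6 in total.

6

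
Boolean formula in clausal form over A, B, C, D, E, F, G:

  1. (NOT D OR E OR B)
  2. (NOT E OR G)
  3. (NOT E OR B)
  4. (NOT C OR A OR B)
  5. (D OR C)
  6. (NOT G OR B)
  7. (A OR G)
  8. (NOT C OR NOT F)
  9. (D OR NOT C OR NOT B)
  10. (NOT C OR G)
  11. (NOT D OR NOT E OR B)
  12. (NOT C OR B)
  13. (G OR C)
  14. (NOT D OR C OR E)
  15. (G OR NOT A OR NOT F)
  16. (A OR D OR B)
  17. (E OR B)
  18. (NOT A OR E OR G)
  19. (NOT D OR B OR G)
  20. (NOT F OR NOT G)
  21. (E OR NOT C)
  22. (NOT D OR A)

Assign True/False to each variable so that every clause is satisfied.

A=1  B=1  C=1  D=1  E=1  F=0  G=1

Pure literal: F appears only negated; assign F = False.
Try A = True.
For the remaining variables, B = True, C = True, D = True, E = True, G = True works.
Every clause has at least one true literal under this assignment.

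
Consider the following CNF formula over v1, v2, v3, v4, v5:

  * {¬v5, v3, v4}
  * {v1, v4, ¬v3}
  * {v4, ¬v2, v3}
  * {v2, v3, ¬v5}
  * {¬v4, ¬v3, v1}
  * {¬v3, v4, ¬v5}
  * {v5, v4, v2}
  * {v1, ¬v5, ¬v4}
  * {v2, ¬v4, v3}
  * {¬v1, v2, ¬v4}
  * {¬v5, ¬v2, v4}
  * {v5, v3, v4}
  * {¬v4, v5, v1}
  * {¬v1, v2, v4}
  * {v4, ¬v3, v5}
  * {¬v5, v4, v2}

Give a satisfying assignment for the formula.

Try v1 = True.
For the remaining variables, v2 = True, v3 = False, v4 = True, v5 = True works.

v1 = True, v2 = True, v3 = False, v4 = True, v5 = True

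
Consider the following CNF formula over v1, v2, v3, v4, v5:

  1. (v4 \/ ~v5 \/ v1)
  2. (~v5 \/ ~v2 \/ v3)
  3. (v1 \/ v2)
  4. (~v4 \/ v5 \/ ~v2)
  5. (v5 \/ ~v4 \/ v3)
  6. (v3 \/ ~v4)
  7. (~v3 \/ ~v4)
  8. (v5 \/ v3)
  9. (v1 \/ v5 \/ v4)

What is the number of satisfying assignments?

The models are:
  v1=T v2=F v3=F v4=F v5=T
  v1=T v2=F v3=T v4=F v5=F
  v1=T v2=F v3=T v4=F v5=T
  v1=T v2=T v3=T v4=F v5=F
  v1=T v2=T v3=T v4=F v5=T
Count: 5.

5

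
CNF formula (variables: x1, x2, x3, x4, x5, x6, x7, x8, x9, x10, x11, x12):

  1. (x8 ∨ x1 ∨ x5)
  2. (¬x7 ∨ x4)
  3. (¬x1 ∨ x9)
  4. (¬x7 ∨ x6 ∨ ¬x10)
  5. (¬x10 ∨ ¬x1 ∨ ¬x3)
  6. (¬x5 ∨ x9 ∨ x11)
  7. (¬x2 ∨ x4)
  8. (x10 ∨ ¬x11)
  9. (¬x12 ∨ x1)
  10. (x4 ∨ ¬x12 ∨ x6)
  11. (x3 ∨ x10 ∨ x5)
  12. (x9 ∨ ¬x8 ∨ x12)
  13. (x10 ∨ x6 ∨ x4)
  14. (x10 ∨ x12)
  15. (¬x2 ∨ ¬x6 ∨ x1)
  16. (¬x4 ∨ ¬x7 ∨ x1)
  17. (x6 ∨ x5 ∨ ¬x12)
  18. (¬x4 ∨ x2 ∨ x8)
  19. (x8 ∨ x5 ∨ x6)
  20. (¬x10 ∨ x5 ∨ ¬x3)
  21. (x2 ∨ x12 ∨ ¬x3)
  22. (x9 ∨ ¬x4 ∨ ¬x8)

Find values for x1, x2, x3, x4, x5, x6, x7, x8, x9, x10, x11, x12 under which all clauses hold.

x1 = True, x2 = False, x3 = True, x4 = True, x5 = True, x6 = True, x7 = True, x8 = True, x9 = True, x10 = False, x11 = False, x12 = True

Pure literal: x9 appears only positively; assign x9 = True.
Set x1 = True and propagate.
For the remaining variables, x2 = False, x3 = True, x4 = True, x5 = True, x6 = True, x7 = True, x8 = True, x10 = False, x11 = False, x12 = True works.
Check each clause:
  1. (x1 ∨ x5 ∨ x8) — x8 is true.
  2. (x4 ∨ ¬x7) — x4 is true.
  3. (¬x1 ∨ x9) — x9 is true.
  4. (¬x10 ∨ x6 ∨ ¬x7) — x6 is true.
  5. (¬x10 ∨ ¬x3 ∨ ¬x1) — ¬x10 is true.
  6. (x11 ∨ x9 ∨ ¬x5) — x9 is true.
  7. (x4 ∨ ¬x2) — x4 is true.
  8. (¬x11 ∨ x10) — ¬x11 is true.
  9. (x1 ∨ ¬x12) — x1 is true.
  10. (x4 ∨ ¬x12 ∨ x6) — x4 is true.
  11. (x3 ∨ x5 ∨ x10) — x3 is true.
  12. (¬x8 ∨ x9 ∨ x12) — x9 is true.
  13. (x6 ∨ x4 ∨ x10) — x4 is true.
  14. (x10 ∨ x12) — x12 is true.
  15. (x1 ∨ ¬x6 ∨ ¬x2) — x1 is true.
  16. (¬x7 ∨ x1 ∨ ¬x4) — x1 is true.
  17. (x5 ∨ ¬x12 ∨ x6) — x5 is true.
  18. (x8 ∨ x2 ∨ ¬x4) — x8 is true.
  19. (x5 ∨ x8 ∨ x6) — x8 is true.
  20. (¬x10 ∨ x5 ∨ ¬x3) — x5 is true.
  21. (x2 ∨ x12 ∨ ¬x3) — x12 is true.
  22. (x9 ∨ ¬x4 ∨ ¬x8) — x9 is true.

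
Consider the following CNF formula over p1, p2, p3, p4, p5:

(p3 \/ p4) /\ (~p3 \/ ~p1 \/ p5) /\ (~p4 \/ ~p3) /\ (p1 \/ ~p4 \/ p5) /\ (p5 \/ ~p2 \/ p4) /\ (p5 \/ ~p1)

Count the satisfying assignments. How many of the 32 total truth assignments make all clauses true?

9

Split on p4, then p5.
  p4=T, p5=T: remaining (p1,p2,p3) ∈ {(F,F,F); (F,T,F); (T,F,F); (T,T,F)} — 4.
  p4=T, p5=F: a clause becomes empty — 0.
  p4=F, p5=T: remaining (p1,p2,p3) ∈ {(F,F,T); (F,T,T); (T,F,T); (T,T,T)} — 4.
  p4=F, p5=F: remaining (p1,p2,p3) ∈ {(F,F,T)} — 1.
Total: 4 + 0 + 4 + 1 = 9.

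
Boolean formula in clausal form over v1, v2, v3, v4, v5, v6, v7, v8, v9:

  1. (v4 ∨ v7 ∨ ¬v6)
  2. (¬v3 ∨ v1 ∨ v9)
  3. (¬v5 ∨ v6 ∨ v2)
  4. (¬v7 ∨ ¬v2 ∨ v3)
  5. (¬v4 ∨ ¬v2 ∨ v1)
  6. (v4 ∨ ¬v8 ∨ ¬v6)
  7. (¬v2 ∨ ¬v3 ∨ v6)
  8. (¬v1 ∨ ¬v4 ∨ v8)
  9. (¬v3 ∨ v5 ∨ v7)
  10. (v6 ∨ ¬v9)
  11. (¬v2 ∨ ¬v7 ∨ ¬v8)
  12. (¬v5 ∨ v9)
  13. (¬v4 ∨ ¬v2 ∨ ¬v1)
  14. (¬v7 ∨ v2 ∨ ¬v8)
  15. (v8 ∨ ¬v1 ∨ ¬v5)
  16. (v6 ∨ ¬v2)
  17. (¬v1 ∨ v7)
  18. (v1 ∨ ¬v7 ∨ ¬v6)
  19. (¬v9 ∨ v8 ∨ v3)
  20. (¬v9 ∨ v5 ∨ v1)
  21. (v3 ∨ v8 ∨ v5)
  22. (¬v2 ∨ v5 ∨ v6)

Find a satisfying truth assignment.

v1=F, v2=F, v3=F, v4=T, v5=F, v6=T, v7=F, v8=T, v9=F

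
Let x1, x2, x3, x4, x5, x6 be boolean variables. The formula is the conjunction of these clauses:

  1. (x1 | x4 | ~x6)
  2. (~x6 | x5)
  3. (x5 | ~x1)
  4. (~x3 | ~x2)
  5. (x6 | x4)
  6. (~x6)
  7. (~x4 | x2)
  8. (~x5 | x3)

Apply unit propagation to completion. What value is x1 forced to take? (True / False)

(~x6) stands alone — x6 = False.
(x6 | x4) with x6 = False leaves only x4, so x4 = True.
(x2 | ~x4): since x4 = True, the clause reduces to (x2). x2 = True.
In (~x3 | ~x2), ~x2 is now false; ~x3 must hold, so x3 = False.
(~x5 | x3) with x3 = False leaves only ~x5, so x5 = False.
In (~x1 | x5), x5 is now false; ~x1 must hold, so x1 = False.

False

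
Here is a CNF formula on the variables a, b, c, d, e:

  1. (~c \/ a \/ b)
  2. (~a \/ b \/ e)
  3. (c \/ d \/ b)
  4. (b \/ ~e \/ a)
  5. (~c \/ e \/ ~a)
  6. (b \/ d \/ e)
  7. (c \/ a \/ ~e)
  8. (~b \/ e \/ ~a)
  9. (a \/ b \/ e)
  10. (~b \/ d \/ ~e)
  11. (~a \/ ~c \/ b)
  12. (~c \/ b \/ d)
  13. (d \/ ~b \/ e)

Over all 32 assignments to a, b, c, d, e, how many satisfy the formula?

6

The models are:
  a=0 b=1 c=0 d=1 e=0
  a=0 b=1 c=1 d=1 e=0
  a=0 b=1 c=1 d=1 e=1
  a=1 b=0 c=0 d=1 e=1
  a=1 b=1 c=0 d=1 e=1
  a=1 b=1 c=1 d=1 e=1
That's 6 in total.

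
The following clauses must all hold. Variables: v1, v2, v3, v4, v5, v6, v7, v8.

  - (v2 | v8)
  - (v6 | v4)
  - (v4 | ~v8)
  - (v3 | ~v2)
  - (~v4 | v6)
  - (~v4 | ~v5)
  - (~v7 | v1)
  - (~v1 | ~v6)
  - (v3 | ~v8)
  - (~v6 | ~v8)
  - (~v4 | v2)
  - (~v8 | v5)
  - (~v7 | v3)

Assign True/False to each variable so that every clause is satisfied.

v1 = False, v2 = True, v3 = True, v4 = False, v5 = False, v6 = True, v7 = False, v8 = False

Check each clause:
  1. (v2 | v8) — v2 is true.
  2. (v6 | v4) — v6 is true.
  3. (v4 | ~v8) — ~v8 is true.
  4. (v3 | ~v2) — v3 is true.
  5. (~v4 | v6) — ~v4 is true.
  6. (~v5 | ~v4) — ~v5 is true.
  7. (~v7 | v1) — ~v7 is true.
  8. (~v1 | ~v6) — ~v1 is true.
  9. (v3 | ~v8) — ~v8 is true.
  10. (~v6 | ~v8) — ~v8 is true.
  11. (~v4 | v2) — v2 is true.
  12. (v5 | ~v8) — ~v8 is true.
  13. (~v7 | v3) — ~v7 is true.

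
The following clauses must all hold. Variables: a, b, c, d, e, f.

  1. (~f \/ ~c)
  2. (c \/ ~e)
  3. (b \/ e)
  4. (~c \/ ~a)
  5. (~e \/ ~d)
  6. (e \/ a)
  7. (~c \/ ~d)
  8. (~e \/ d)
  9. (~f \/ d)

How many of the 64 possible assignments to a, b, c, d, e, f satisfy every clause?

3

The models are:
  a=T b=T c=F d=F e=F f=F
  a=T b=T c=F d=T e=F f=F
  a=T b=T c=F d=T e=F f=T
Count: 3.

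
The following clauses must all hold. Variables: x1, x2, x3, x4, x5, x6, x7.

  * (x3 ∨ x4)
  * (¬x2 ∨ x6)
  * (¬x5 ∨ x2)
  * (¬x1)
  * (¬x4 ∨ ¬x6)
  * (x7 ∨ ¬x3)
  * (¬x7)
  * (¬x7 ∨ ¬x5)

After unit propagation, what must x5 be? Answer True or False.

False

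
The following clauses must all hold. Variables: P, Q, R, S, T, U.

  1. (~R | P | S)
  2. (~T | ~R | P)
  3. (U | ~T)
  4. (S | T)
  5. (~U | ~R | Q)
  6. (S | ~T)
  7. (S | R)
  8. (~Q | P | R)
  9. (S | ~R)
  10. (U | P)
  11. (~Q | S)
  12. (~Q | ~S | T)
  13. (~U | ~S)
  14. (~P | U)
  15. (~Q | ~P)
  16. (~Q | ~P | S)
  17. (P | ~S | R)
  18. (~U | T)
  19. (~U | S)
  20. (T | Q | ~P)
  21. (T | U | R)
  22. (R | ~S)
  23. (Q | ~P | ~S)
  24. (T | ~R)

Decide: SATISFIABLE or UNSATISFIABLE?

UNSATISFIABLE

S = True:
  propagation gives U=False, T=False, P=True; an empty clause results — contradiction.
S = False:
  propagation gives T=True; an empty clause results — contradiction.
Every branch closes, so no satisfying assignment exists.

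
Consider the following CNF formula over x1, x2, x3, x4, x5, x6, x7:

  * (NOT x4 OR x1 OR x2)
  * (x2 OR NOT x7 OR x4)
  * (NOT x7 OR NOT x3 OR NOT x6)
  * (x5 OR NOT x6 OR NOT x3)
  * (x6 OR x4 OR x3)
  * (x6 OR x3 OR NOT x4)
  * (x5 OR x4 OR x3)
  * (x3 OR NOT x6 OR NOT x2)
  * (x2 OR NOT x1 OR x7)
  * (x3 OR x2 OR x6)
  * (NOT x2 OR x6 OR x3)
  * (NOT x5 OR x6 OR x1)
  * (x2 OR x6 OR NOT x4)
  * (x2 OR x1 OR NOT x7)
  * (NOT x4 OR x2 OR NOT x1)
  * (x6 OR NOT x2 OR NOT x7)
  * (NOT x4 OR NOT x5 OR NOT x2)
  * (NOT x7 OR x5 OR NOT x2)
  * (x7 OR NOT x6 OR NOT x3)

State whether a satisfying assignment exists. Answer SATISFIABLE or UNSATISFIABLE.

Set x1 = True and propagate.
Try x2 = True.
The remaining clauses are satisfied by x3 = True, x4 = True, x5 = False, x6 = False, x7 = False.
Every clause has at least one true literal under this assignment.
So x1 = True  x2 = True  x3 = True  x4 = True  x5 = False  x6 = False  x7 = False is a satisfying assignment.

SATISFIABLE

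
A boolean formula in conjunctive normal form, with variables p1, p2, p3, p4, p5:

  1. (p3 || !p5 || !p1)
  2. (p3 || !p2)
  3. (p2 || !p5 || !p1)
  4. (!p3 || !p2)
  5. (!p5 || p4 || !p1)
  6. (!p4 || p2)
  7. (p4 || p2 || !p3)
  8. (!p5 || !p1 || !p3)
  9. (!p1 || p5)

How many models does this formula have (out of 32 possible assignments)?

2

The models are:
  p1=F p2=F p3=F p4=F p5=F
  p1=F p2=F p3=F p4=F p5=T
Count: 2.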